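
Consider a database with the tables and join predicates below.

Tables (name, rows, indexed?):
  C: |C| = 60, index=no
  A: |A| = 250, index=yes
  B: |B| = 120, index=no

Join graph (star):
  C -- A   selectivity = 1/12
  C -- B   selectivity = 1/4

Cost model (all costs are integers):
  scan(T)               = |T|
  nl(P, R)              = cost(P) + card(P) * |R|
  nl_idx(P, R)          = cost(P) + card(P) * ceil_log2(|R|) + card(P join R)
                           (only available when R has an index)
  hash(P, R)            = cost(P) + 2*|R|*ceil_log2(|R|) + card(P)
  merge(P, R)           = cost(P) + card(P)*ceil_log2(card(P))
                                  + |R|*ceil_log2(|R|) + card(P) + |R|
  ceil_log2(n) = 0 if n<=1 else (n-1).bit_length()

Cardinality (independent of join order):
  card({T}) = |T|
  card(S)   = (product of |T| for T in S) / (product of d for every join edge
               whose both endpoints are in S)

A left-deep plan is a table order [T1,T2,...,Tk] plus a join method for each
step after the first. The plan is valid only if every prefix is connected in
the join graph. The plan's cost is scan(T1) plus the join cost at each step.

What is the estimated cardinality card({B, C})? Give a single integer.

Tables in S: B(120), C(60)
Edges inside S: C-B(d=4)
numerator = 120 * 60 = 7200
denominator = 4 = 4
card(S) = 7200 / 4 = 1800

1800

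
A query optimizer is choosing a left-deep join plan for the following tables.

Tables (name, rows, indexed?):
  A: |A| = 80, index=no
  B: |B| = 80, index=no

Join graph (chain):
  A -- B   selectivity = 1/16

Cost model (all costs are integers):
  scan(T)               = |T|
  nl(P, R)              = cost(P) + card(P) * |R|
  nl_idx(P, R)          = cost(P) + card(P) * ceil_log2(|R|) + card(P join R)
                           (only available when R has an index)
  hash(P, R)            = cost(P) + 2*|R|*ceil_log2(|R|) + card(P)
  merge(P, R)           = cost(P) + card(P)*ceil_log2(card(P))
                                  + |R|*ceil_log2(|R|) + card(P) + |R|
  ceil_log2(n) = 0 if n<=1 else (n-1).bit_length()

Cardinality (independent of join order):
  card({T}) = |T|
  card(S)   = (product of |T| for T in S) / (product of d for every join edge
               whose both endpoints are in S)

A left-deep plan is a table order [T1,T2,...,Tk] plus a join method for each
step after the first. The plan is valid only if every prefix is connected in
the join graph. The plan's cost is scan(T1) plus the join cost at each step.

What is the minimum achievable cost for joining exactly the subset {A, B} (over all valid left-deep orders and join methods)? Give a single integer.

Selinger DP over subsets of {A,B}:
  {A}: scan cost=80, card=80
  {B}: scan cost=80, card=80
  {AB}: card=400; try (B,hash)→1280, (A,hash)→1280, (B,merge)→1360, (A,merge)→1360, (B,nl)→6480, (A,nl)→6480; best=1280 via (B,hash)

1280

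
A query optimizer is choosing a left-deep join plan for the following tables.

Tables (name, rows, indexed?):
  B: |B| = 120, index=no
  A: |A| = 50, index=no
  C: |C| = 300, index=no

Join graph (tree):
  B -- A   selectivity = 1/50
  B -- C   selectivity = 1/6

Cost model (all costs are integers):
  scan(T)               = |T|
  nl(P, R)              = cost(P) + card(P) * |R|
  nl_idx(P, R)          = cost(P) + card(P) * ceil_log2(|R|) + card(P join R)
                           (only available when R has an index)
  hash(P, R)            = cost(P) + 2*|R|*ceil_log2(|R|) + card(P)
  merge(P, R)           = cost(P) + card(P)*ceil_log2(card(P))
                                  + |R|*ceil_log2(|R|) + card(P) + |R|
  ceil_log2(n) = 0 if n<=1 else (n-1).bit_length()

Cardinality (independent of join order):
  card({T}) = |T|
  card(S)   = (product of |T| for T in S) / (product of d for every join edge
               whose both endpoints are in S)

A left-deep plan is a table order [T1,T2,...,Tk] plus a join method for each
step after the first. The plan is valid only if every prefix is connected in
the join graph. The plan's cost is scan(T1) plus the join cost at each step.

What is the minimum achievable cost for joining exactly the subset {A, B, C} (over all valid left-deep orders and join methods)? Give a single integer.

4800

Selinger DP over subsets of {A,B,C}:
  {B}: scan cost=120, card=120
  {A}: scan cost=50, card=50
  {C}: scan cost=300, card=300
  {AB}: card=120; try (A,hash)→840, (B,merge)→1360, (A,merge)→1430, (B,hash)→1780, (B,nl)→6050, (A,nl)→6120; best=840 via (A,hash)
  {BC}: card=6000; try (B,hash)→2280, (C,merge)→4080, (B,merge)→4260, (C,hash)→5640, (C,nl)→36120, (B,nl)→36300; best=2280 via (B,hash)
  {ABC}: card=6000; try (C,merge)→4800, (C,hash)→6360, (A,hash)→8880, (C,nl)→36840, (A,merge)→86630, (A,nl)→302280; best=4800 via (C,merge)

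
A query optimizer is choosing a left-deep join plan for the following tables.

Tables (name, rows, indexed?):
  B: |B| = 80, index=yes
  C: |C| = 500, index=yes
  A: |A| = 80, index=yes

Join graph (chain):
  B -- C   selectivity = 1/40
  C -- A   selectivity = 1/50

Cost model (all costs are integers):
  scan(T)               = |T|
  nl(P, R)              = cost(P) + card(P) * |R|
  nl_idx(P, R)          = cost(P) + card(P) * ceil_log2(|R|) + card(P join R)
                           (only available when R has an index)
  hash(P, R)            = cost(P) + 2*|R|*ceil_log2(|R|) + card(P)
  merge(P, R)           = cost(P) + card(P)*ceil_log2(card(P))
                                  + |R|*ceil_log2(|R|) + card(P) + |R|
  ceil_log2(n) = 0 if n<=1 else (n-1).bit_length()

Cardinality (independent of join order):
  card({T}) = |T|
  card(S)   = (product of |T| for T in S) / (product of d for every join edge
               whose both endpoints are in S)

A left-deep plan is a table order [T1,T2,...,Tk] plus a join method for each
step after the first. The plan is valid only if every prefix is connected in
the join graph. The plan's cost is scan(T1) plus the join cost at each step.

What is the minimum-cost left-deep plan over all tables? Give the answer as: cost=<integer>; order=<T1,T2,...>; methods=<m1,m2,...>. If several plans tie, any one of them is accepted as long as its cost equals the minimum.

Selinger DP (subsets sized 1..n):
  {B}: scan cost=80, card=80
  {C}: scan cost=500, card=500
  {A}: scan cost=80, card=80
  {BC}: card=1000; try (C,nl_idx)→1800, (B,hash)→2120, (B,nl_idx)→5000, (C,merge)→5720, (B,merge)→6140, (C,hash)→9160 …(+2); best=1800 via (C,nl_idx)
  {AC}: card=800; try (C,nl_idx)→1600, (A,hash)→2120, (A,nl_idx)→4800, (C,merge)→5720, (A,merge)→6140, (C,hash)→9160 …(+2); best=1600 via (C,nl_idx)
  {ABC}: card=1600; try (B,hash)→3520, (A,hash)→3920, (B,nl_idx)→8800, (A,nl_idx)→10400, (B,merge)→11040, (A,merge)→13440 …(+2); best=3520 via (B,hash)

cost=3520; order=A,C,B; methods=nl_idx,hash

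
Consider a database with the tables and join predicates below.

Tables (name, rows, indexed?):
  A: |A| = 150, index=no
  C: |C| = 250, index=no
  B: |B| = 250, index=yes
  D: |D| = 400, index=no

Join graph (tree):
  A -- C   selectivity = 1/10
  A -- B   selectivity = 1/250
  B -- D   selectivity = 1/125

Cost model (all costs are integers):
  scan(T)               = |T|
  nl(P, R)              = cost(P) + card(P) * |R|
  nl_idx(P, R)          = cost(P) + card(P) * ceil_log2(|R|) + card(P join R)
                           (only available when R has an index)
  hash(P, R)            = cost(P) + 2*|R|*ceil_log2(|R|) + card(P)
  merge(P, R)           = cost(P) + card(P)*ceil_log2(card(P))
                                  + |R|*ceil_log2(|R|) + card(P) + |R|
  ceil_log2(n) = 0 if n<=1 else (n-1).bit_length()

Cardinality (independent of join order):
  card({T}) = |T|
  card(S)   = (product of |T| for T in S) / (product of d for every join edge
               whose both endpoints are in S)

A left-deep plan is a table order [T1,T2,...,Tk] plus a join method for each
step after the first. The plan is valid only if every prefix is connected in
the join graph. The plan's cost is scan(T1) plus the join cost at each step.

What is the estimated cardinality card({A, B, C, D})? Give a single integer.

Tables in S: A(150), B(250), C(250), D(400)
Edges inside S: A-C(d=10), A-B(d=250), B-D(d=125)
numerator = 150 * 250 * 250 * 400 = 3750000000
denominator = 10 * 250 * 125 = 312500
card(S) = 3750000000 / 312500 = 12000

12000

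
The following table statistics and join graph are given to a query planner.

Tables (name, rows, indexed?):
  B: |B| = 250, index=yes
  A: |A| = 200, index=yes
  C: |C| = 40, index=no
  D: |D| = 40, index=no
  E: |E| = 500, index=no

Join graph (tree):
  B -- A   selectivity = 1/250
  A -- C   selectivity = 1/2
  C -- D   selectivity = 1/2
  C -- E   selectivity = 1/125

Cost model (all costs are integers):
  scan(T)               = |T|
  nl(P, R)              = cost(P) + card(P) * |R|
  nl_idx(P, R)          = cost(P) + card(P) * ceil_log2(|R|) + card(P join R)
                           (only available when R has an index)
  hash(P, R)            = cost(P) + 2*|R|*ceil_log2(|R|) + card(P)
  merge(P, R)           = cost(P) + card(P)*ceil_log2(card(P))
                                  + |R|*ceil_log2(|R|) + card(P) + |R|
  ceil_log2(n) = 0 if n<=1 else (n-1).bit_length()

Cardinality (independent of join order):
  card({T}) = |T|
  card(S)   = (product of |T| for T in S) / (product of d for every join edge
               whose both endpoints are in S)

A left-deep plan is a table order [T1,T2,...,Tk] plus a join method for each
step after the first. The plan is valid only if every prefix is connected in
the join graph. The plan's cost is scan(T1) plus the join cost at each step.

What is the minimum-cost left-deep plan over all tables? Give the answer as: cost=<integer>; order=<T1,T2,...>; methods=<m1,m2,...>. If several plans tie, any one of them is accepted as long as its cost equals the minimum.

cost=32160; order=A,B,C,E,D; methods=nl_idx,hash,hash,hash

Selinger DP (subsets sized 1..n):
  {B}: scan cost=250, card=250
  {A}: scan cost=200, card=200
  {C}: scan cost=40, card=40
  {D}: scan cost=40, card=40
  {E}: scan cost=500, card=500
  {AB}: card=200; try (B,nl_idx)→2000, (A,nl_idx)→2450, (A,hash)→3700, (B,merge)→4250, (A,merge)→4300, (B,hash)→4400 …(+2); best=2000 via (B,nl_idx)
  {AC}: card=4000; try (C,hash)→880, (A,merge)→2120, (C,merge)→2280, (A,hash)→3280, (A,nl_idx)→4360, (A,nl)→8040 …(+1); best=880 via (C,hash)
  {CD}: card=800; try (D,hash)→560, (C,hash)→560, (D,merge)→600, (C,merge)→600, (D,nl)→1640, (C,nl)→1640; best=560 via (D,hash)
  {CE}: card=160; try (C,hash)→1480, (E,merge)→5320, (C,merge)→5780, (E,hash)→9080, (E,nl)→20040, (C,nl)→20500; best=1480 via (C,hash)
  {ABC}: card=4000; try (C,hash)→2680, (C,merge)→4080, (B,hash)→8880, (C,nl)→10000, (B,nl_idx)→36880, (B,merge)→55130 …(+1); best=2680 via (C,hash)
  {ACD}: card=80000; try (A,hash)→4560, (D,hash)→5360, (A,merge)→11160, (D,merge)→53160, (A,nl_idx)→86960, (A,nl)→160560 …(+1); best=4560 via (A,hash)
  {ACE}: card=16000; try (A,merge)→4720, (A,hash)→4840, (E,hash)→13880, (A,nl_idx)→18760, (A,nl)→33480, (E,merge)→57880 …(+1); best=4720 via (A,merge)
  {CDE}: card=3200; try (D,hash)→2120, (D,merge)→3200, (D,nl)→7880, (E,hash)→10360, (E,merge)→14360, (E,nl)→400560; best=2120 via (D,hash)
  {ABCD}: card=80000; try (D,hash)→7160, (D,merge)→54960, (B,hash)→88560, (D,nl)→162680, (B,nl_idx)→724560, (B,merge)→1446810 …(+1); best=7160 via (D,hash)
  {ABCE}: card=16000; try (E,hash)→15680, (B,hash)→24720, (E,merge)→59680, (B,nl_idx)→148720, (B,merge)→246970, (E,nl)→2002680 …(+1); best=15680 via (E,hash)
  {ACDE}: card=320000; try (A,hash)→8520, (D,hash)→21200, (A,merge)→45520, (E,hash)→93560, (D,merge)→245000, (A,nl_idx)→347720 …(+4); best=8520 via (A,hash)
  {ABCDE}: card=320000; try (D,hash)→32160, (E,hash)→96160, (D,merge)→255960, (B,hash)→332520, (D,nl)→655680, (E,merge)→1452160 …(+4); best=32160 via (D,hash)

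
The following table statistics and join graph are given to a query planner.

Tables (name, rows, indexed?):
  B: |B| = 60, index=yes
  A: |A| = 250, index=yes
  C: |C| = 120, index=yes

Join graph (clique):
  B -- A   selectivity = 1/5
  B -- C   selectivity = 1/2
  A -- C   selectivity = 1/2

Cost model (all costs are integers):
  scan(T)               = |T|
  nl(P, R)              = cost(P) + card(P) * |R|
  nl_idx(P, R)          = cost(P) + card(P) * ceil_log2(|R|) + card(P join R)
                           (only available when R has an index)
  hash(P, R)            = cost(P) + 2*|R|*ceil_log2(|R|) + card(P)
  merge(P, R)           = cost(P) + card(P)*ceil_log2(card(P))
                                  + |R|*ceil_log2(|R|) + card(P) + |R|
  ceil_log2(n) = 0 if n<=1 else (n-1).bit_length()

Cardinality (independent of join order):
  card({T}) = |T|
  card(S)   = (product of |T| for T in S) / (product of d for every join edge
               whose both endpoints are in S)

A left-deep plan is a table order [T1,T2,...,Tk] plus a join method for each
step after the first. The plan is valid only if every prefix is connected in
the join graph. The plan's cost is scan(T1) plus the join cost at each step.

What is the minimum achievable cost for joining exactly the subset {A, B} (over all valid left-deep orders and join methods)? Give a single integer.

Selinger DP over subsets of {A,B}:
  {B}: scan cost=60, card=60
  {A}: scan cost=250, card=250
  {AB}: card=3000; try (B,hash)→1220, (A,merge)→2730, (B,merge)→2920, (A,nl_idx)→3540, (A,hash)→4120, (B,nl_idx)→4750 …(+2); best=1220 via (B,hash)

1220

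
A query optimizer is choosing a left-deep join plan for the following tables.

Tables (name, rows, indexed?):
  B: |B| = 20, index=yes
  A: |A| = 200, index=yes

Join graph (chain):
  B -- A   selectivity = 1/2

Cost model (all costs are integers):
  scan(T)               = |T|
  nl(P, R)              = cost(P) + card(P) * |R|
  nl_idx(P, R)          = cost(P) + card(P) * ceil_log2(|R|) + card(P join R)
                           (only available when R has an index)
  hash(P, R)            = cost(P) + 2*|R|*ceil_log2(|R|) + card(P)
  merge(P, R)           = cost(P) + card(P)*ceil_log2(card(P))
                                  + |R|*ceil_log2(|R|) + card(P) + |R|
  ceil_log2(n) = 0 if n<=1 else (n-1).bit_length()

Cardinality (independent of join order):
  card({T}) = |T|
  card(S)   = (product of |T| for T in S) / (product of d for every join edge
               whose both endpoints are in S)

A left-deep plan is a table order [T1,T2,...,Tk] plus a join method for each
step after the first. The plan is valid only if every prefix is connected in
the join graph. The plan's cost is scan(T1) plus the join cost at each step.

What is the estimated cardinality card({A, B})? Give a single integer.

Tables in S: A(200), B(20)
Edges inside S: B-A(d=2)
numerator = 200 * 20 = 4000
denominator = 2 = 2
card(S) = 4000 / 2 = 2000

2000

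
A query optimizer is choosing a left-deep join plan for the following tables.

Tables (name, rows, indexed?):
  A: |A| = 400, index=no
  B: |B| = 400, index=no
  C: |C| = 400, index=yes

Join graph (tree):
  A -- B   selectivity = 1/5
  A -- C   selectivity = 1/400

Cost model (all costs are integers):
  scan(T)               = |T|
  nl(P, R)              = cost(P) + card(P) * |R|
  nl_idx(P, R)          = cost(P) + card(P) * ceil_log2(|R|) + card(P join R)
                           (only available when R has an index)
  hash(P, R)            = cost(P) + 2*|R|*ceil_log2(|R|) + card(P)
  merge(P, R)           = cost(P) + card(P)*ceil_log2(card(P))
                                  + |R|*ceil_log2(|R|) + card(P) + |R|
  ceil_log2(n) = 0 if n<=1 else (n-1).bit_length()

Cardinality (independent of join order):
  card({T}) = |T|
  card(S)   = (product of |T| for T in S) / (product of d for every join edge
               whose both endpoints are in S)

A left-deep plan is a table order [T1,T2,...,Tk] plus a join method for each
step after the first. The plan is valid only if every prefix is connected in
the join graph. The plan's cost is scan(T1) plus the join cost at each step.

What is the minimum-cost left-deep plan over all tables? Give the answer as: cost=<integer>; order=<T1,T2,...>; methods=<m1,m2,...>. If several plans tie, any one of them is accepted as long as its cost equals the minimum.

Selinger DP (subsets sized 1..n):
  {A}: scan cost=400, card=400
  {B}: scan cost=400, card=400
  {C}: scan cost=400, card=400
  {AB}: card=32000; try (B,hash)→8000, (A,hash)→8000, (B,merge)→8400, (A,merge)→8400, (B,nl)→160400, (A,nl)→160400; best=8000 via (B,hash)
  {AC}: card=400; try (C,nl_idx)→4400, (C,hash)→8000, (A,hash)→8000, (C,merge)→8400, (A,merge)→8400, (C,nl)→160400 …(+1); best=4400 via (C,nl_idx)
  {ABC}: card=32000; try (B,hash)→12000, (B,merge)→12400, (C,hash)→47200, (B,nl)→164400, (C,nl_idx)→328000, (C,merge)→524000 …(+1); best=12000 via (B,hash)

cost=12000; order=A,C,B; methods=nl_idx,hash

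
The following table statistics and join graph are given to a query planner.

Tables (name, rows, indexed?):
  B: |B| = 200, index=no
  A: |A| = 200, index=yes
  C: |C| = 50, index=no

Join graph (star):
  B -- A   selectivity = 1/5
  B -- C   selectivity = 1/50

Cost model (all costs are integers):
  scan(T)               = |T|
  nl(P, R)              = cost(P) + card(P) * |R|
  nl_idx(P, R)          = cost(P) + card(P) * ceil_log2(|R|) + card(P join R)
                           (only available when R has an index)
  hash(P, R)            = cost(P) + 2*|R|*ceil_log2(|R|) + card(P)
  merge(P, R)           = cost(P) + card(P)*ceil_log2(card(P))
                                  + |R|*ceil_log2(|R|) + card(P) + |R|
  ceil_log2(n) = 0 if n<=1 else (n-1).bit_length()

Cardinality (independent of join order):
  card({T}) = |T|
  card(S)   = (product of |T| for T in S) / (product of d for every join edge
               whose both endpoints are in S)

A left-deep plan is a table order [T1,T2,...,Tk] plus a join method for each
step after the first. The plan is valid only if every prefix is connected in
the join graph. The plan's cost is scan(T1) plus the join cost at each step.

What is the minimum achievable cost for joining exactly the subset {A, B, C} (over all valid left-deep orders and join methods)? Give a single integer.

4400

Selinger DP over subsets of {A,B,C}:
  {B}: scan cost=200, card=200
  {A}: scan cost=200, card=200
  {C}: scan cost=50, card=50
  {AB}: card=8000; try (B,hash)→3600, (A,hash)→3600, (B,merge)→3800, (A,merge)→3800, (A,nl_idx)→9800, (B,nl)→40200 …(+1); best=3600 via (B,hash)
  {BC}: card=200; try (C,hash)→1000, (B,merge)→2200, (C,merge)→2350, (B,hash)→3300, (B,nl)→10050, (C,nl)→10200; best=1000 via (C,hash)
  {ABC}: card=8000; try (A,hash)→4400, (A,merge)→4600, (A,nl_idx)→10600, (C,hash)→12200, (A,nl)→41000, (C,merge)→115950 …(+1); best=4400 via (A,hash)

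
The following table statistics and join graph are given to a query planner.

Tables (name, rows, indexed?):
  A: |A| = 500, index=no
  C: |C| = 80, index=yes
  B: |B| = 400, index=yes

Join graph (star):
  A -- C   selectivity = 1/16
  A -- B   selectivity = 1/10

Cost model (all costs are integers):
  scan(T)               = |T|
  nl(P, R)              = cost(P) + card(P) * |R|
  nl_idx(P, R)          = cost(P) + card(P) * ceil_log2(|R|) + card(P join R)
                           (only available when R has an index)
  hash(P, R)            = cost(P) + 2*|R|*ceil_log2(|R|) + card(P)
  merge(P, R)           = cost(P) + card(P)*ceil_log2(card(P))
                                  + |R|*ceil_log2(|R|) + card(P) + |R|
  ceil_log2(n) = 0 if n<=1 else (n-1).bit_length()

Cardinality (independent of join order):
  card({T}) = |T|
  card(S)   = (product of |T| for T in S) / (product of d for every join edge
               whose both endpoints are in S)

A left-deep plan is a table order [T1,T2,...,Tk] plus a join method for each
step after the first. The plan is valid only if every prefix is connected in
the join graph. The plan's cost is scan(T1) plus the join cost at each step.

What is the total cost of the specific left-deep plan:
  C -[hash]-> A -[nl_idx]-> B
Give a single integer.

step 1: scan C: cost=80, card=80
step 2: join A via hash
    card(P join A) = 80*500/(16) = 2500
    cost = 80 + 2*500*9 + 80 = 9160
step 3: join B via nl_idx
    card(P join B) = 2500*400/(10) = 100000
    cost = 9160 + 2500*9 + 100000 = 131660

131660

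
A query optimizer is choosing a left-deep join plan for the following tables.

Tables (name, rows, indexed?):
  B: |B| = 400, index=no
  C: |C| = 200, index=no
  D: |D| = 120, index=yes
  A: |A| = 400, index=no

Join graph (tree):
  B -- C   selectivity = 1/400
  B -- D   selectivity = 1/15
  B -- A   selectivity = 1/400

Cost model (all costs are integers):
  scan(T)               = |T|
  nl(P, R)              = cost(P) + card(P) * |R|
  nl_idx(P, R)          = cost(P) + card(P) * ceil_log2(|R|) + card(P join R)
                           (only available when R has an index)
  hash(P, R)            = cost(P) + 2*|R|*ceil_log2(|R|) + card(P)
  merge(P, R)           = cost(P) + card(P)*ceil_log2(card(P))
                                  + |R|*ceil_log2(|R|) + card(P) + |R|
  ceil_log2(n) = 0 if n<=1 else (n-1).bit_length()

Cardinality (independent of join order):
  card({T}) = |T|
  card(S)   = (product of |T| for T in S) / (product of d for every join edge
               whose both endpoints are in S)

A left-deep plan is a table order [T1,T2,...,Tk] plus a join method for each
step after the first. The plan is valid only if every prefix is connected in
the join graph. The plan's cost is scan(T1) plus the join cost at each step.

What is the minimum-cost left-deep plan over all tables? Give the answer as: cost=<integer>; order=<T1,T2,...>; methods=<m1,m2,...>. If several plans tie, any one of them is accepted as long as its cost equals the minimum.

cost=11680; order=B,C,A,D; methods=hash,merge,hash

Selinger DP (subsets sized 1..n):
  {B}: scan cost=400, card=400
  {C}: scan cost=200, card=200
  {D}: scan cost=120, card=120
  {A}: scan cost=400, card=400
  {BC}: card=200; try (C,hash)→4000, (B,merge)→6000, (C,merge)→6200, (B,hash)→7600, (B,nl)→80200, (C,nl)→80400; best=4000 via (C,hash)
  {BD}: card=3200; try (D,hash)→2480, (B,merge)→5080, (D,merge)→5360, (D,nl_idx)→6400, (B,hash)→7440, (B,nl)→48120 …(+1); best=2480 via (D,hash)
  {AB}: card=400; try (B,hash)→8000, (A,hash)→8000, (B,merge)→8400, (A,merge)→8400, (B,nl)→160400, (A,nl)→160400; best=8000 via (B,hash)
  {BCD}: card=1600; try (D,hash)→5880, (D,merge)→6760, (D,nl_idx)→7000, (C,hash)→8880, (D,nl)→28000, (C,merge)→45880 …(+1); best=5880 via (D,hash)
  {ABC}: card=200; try (A,merge)→9800, (A,hash)→11400, (C,hash)→11600, (C,merge)→13800, (A,nl)→84000, (C,nl)→88000; best=9800 via (A,merge)
  {ABD}: card=3200; try (D,hash)→10080, (A,hash)→12880, (D,merge)→12960, (D,nl_idx)→14000, (A,merge)→48080, (D,nl)→56000 …(+1); best=10080 via (D,hash)
  {ABCD}: card=1600; try (D,hash)→11680, (D,merge)→12560, (D,nl_idx)→12800, (A,hash)→14680, (C,hash)→16480, (A,merge)→29080 …(+4); best=11680 via (D,hash)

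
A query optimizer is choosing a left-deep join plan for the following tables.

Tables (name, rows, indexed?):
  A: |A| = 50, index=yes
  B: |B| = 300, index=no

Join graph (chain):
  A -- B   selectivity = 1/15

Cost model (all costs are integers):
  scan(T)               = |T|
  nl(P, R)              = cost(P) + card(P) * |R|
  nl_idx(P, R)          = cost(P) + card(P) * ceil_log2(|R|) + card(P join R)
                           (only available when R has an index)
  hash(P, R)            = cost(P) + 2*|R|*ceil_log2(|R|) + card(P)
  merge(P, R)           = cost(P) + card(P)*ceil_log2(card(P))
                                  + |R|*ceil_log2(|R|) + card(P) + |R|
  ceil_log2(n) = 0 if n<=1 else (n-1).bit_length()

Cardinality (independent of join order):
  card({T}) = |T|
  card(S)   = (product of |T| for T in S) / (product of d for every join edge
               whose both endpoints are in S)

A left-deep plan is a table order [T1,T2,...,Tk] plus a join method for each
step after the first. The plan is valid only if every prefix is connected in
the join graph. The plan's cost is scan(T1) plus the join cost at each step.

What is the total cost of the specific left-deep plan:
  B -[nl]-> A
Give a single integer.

step 1: scan B: cost=300, card=300
step 2: join A via nl
    card(P join A) = 300*50/(15) = 1000
    cost = 300 + 300*50 = 15300

15300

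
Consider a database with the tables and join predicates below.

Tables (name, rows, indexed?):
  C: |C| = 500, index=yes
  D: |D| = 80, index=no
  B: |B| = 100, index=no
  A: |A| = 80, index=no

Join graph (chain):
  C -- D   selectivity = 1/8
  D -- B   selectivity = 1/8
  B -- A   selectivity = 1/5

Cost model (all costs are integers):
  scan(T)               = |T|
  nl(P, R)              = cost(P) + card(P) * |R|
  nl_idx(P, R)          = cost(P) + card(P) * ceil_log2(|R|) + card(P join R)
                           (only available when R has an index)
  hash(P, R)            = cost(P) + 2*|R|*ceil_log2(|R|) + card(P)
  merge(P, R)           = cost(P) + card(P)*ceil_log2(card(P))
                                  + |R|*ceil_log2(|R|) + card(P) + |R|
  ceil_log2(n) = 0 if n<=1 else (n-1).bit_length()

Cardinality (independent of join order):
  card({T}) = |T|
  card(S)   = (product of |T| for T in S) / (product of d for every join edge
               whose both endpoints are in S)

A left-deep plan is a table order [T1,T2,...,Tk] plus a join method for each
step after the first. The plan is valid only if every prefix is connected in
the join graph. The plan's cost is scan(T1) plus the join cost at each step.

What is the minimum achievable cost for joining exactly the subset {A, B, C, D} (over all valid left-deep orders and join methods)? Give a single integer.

Selinger DP over subsets of {A,B,C,D}:
  {C}: scan cost=500, card=500
  {D}: scan cost=80, card=80
  {B}: scan cost=100, card=100
  {A}: scan cost=80, card=80
  {CD}: card=5000; try (D,hash)→2120, (C,merge)→5720, (C,nl_idx)→5800, (D,merge)→6140, (C,hash)→9160, (C,nl)→40080 …(+1); best=2120 via (D,hash)
  {BD}: card=1000; try (D,hash)→1320, (B,merge)→1520, (D,merge)→1540, (B,hash)→1560, (B,nl)→8080, (D,nl)→8100; best=1320 via (D,hash)
  {AB}: card=1600; try (A,hash)→1320, (B,merge)→1520, (A,merge)→1540, (B,hash)→1560, (B,nl)→8080, (A,nl)→8100; best=1320 via (A,hash)
  {BCD}: card=62500; try (B,hash)→8520, (C,hash)→11320, (C,merge)→17320, (C,nl_idx)→72820, (B,merge)→72920, (C,nl)→501320 …(+1); best=8520 via (B,hash)
  {ABD}: card=16000; try (A,hash)→3440, (D,hash)→4040, (A,merge)→12960, (D,merge)→21160, (A,nl)→81320, (D,nl)→129320; best=3440 via (A,hash)
  {ABCD}: card=1000000; try (C,hash)→28440, (A,hash)→72140, (C,merge)→248440, (A,merge)→1071660, (C,nl_idx)→1147440, (A,nl)→5008520 …(+1); best=28440 via (C,hash)

28440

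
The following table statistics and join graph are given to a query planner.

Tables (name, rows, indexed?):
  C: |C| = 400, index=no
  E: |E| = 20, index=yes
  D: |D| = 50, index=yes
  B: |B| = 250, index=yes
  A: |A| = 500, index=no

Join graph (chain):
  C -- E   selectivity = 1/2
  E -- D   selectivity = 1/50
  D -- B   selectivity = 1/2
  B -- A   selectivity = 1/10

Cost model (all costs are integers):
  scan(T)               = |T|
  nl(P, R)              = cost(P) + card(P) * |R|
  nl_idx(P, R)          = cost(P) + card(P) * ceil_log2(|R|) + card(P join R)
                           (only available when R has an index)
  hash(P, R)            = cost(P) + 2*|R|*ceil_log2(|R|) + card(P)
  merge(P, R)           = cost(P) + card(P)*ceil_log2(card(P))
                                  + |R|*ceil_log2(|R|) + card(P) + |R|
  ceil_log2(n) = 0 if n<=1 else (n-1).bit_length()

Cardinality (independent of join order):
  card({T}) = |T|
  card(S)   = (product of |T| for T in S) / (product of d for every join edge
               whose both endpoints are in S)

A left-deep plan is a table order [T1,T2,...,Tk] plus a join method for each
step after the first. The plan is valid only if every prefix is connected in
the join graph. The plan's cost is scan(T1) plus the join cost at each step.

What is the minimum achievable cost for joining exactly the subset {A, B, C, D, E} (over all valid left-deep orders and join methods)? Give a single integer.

146230

Selinger DP over subsets of {A,B,C,D,E}:
  {C}: scan cost=400, card=400
  {E}: scan cost=20, card=20
  {D}: scan cost=50, card=50
  {B}: scan cost=250, card=250
  {A}: scan cost=500, card=500
  {CE}: card=4000; try (E,hash)→1000, (C,merge)→4140, (E,merge)→4520, (E,nl_idx)→6400, (C,hash)→7240, (C,nl)→8020 …(+1); best=1000 via (E,hash)
  {DE}: card=20; try (D,nl_idx)→160, (E,hash)→300, (E,nl_idx)→320, (D,merge)→490, (E,merge)→520, (D,hash)→640 …(+2); best=160 via (D,nl_idx)
  {BD}: card=6250; try (D,hash)→1100, (B,merge)→2650, (D,merge)→2850, (B,hash)→4100, (B,nl_idx)→6700, (D,nl_idx)→8000 …(+2); best=1100 via (D,hash)
  {AB}: card=12500; try (B,hash)→5000, (A,merge)→7500, (B,merge)→7750, (A,hash)→9500, (B,nl_idx)→17000, (A,nl)→125250 …(+1); best=5000 via (B,hash)
  {CDE}: card=4000; try (C,merge)→4280, (D,hash)→5600, (C,hash)→7380, (C,nl)→8160, (D,nl_idx)→29000, (D,merge)→53350 …(+1); best=4280 via (C,merge)
  {BDE}: card=2500; try (B,merge)→2530, (B,nl_idx)→2820, (B,hash)→4180, (B,nl)→5160, (E,hash)→7550, (E,nl_idx)→34850 …(+2); best=2530 via (B,merge)
  {ABD}: card=312500; try (A,hash)→16350, (D,hash)→18100, (A,merge)→93600, (D,merge)→192850, (D,nl_idx)→392500, (D,nl)→630000 …(+1); best=16350 via (A,hash)
  {BCDE}: card=500000; try (C,hash)→12230, (B,hash)→12280, (C,merge)→39030, (B,merge)→58530, (B,nl_idx)→536280, (C,nl)→1002530 …(+1); best=12230 via (C,hash)
  {ABDE}: card=125000; try (A,hash)→14030, (A,merge)→40030, (E,hash)→329050, (A,nl)→1252530, (E,nl_idx)→1703850, (E,nl)→6266350 …(+1); best=14030 via (A,hash)
  {ABCDE}: card=25000000; try (C,hash)→146230, (A,hash)→521230, (C,merge)→2268030, (A,merge)→10017230, (C,nl)→50014030, (A,nl)→250012230; best=146230 via (C,hash)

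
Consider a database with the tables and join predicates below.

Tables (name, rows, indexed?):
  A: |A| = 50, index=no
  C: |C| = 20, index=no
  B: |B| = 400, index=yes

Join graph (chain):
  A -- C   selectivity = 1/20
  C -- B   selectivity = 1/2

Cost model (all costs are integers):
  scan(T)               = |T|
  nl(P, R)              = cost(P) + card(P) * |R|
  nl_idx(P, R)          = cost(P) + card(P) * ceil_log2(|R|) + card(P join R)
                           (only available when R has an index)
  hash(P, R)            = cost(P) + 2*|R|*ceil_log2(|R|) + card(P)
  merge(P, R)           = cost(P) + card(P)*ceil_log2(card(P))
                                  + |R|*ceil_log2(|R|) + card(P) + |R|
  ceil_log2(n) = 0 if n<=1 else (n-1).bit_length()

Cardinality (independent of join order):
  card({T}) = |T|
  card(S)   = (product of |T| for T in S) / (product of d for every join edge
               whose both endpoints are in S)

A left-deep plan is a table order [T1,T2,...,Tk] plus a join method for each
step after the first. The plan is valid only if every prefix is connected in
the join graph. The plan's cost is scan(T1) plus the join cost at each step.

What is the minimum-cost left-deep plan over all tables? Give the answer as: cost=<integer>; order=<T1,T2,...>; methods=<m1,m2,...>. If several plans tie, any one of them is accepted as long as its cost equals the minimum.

Selinger DP (subsets sized 1..n):
  {A}: scan cost=50, card=50
  {C}: scan cost=20, card=20
  {B}: scan cost=400, card=400
  {AC}: card=50; try (C,hash)→300, (A,merge)→490, (C,merge)→520, (A,hash)→640, (A,nl)→1020, (C,nl)→1050; best=300 via (C,hash)
  {BC}: card=4000; try (C,hash)→1000, (B,merge)→4140, (B,nl_idx)→4200, (C,merge)→4520, (B,hash)→7240, (B,nl)→8020 …(+1); best=1000 via (C,hash)
  {ABC}: card=10000; try (B,merge)→4650, (A,hash)→5600, (B,hash)→7550, (B,nl_idx)→10750, (B,nl)→20300, (A,merge)→53350 …(+1); best=4650 via (B,merge)

cost=4650; order=A,C,B; methods=hash,merge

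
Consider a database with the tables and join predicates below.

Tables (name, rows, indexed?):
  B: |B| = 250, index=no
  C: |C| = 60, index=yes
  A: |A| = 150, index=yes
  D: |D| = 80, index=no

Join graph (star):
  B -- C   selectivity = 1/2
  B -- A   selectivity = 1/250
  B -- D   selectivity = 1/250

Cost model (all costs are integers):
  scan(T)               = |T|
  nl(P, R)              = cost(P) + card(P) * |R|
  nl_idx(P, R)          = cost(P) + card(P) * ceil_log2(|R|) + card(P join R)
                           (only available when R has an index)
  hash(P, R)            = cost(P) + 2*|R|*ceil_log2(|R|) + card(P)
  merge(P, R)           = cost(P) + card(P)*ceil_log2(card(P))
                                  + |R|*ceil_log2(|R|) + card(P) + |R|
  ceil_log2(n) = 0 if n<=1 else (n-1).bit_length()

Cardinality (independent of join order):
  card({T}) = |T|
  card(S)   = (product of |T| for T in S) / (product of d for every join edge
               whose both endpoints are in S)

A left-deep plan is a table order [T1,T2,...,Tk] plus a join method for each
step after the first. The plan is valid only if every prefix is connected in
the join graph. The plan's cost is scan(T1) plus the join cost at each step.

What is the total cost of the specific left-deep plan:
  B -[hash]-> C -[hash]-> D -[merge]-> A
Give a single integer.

step 1: scan B: cost=250, card=250
step 2: join C via hash
    card(P join C) = 250*60/(2) = 7500
    cost = 250 + 2*60*6 + 250 = 1220
step 3: join D via hash
    card(P join D) = 7500*80/(250) = 2400
    cost = 1220 + 2*80*7 + 7500 = 9840
step 4: join A via merge
    card(P join A) = 2400*150/(250) = 1440
    cost = 9840 + 2400*12 + 150*8 + 2400 + 150 = 42390

42390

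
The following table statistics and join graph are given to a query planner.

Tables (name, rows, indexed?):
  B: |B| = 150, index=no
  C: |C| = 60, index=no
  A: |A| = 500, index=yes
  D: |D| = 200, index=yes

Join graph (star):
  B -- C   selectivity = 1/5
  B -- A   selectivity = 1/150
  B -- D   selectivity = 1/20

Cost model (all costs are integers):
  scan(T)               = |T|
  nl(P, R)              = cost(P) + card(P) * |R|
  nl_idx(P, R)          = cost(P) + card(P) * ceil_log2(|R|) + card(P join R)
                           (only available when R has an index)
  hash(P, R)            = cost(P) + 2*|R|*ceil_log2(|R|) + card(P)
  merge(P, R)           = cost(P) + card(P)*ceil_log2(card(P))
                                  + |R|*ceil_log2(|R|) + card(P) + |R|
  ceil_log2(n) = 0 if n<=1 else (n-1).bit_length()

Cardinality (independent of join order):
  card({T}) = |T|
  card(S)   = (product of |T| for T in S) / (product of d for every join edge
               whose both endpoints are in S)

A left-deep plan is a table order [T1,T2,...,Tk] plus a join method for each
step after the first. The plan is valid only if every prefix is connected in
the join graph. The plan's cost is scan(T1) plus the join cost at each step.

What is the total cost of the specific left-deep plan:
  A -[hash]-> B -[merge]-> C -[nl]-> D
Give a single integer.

1208820

step 1: scan A: cost=500, card=500
step 2: join B via hash
    card(P join B) = 500*150/(150) = 500
    cost = 500 + 2*150*8 + 500 = 3400
step 3: join C via merge
    card(P join C) = 500*60/(5) = 6000
    cost = 3400 + 500*9 + 60*6 + 500 + 60 = 8820
step 4: join D via nl
    card(P join D) = 6000*200/(20) = 60000
    cost = 8820 + 6000*200 = 1208820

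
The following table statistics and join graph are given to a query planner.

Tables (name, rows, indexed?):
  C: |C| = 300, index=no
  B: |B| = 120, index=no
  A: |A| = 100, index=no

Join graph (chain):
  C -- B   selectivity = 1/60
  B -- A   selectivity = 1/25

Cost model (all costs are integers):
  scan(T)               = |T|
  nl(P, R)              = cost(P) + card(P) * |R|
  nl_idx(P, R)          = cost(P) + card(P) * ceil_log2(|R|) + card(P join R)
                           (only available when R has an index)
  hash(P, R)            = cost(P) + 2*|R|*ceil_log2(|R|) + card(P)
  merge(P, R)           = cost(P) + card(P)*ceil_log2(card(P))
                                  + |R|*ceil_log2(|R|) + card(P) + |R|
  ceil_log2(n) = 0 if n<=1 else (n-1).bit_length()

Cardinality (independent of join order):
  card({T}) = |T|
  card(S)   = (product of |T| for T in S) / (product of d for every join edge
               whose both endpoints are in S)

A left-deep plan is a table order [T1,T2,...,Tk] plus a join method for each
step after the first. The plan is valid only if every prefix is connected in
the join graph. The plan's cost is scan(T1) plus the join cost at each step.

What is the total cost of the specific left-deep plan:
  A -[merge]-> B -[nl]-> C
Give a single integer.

step 1: scan A: cost=100, card=100
step 2: join B via merge
    card(P join B) = 100*120/(25) = 480
    cost = 100 + 100*7 + 120*7 + 100 + 120 = 1860
step 3: join C via nl
    card(P join C) = 480*300/(60) = 2400
    cost = 1860 + 480*300 = 145860

145860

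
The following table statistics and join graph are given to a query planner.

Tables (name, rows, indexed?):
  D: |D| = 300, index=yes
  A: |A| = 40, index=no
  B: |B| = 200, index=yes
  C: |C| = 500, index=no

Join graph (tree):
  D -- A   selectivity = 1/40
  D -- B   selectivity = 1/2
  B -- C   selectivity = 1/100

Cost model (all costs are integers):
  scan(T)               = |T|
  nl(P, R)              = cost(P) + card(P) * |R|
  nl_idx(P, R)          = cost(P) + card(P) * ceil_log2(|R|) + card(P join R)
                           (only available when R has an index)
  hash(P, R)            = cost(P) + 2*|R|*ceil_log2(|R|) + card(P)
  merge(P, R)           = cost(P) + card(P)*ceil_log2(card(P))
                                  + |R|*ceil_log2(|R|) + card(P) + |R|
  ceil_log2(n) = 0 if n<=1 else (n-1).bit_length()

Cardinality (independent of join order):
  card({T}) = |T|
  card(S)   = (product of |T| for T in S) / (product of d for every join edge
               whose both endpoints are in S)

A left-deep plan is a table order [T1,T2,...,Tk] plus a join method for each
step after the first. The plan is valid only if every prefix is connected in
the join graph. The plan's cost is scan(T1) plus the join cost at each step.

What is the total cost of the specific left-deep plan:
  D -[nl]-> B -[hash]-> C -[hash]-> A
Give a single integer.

249780

step 1: scan D: cost=300, card=300
step 2: join B via nl
    card(P join B) = 300*200/(2) = 30000
    cost = 300 + 300*200 = 60300
step 3: join C via hash
    card(P join C) = 30000*500/(100) = 150000
    cost = 60300 + 2*500*9 + 30000 = 99300
step 4: join A via hash
    card(P join A) = 150000*40/(40) = 150000
    cost = 99300 + 2*40*6 + 150000 = 249780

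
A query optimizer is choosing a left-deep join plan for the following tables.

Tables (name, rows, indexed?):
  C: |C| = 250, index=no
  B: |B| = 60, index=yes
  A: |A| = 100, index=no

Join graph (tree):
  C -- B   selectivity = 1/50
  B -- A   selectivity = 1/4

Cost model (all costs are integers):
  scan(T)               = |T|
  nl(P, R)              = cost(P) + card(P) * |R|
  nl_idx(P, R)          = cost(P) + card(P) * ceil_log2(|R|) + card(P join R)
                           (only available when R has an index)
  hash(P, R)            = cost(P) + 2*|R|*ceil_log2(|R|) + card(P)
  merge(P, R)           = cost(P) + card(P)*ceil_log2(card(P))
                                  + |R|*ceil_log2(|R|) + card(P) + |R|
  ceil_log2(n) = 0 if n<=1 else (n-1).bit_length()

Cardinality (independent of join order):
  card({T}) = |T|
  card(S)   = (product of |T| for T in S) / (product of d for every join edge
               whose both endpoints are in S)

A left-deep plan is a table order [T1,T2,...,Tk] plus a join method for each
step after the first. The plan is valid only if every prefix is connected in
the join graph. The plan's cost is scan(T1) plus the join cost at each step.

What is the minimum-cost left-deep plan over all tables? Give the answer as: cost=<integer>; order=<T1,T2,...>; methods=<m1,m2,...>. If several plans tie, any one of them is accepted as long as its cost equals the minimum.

Selinger DP (subsets sized 1..n):
  {C}: scan cost=250, card=250
  {B}: scan cost=60, card=60
  {A}: scan cost=100, card=100
  {BC}: card=300; try (B,hash)→1220, (B,nl_idx)→2050, (C,merge)→2730, (B,merge)→2920, (C,hash)→4120, (C,nl)→15060 …(+1); best=1220 via (B,hash)
  {AB}: card=1500; try (B,hash)→920, (A,merge)→1280, (B,merge)→1320, (A,hash)→1520, (B,nl_idx)→2200, (A,nl)→6060 …(+1); best=920 via (B,hash)
  {ABC}: card=7500; try (A,hash)→2920, (A,merge)→5020, (C,hash)→6420, (C,merge)→21170, (A,nl)→31220, (C,nl)→375920; best=2920 via (A,hash)

cost=2920; order=C,B,A; methods=hash,hash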